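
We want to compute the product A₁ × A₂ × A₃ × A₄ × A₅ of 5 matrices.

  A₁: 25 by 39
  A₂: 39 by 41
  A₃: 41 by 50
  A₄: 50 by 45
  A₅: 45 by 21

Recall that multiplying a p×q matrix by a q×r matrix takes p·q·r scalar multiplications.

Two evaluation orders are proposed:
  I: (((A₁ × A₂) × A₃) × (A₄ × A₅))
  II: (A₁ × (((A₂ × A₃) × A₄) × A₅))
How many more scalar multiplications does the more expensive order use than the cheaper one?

60305

Order I = (((A₁ × A₂) × A₃) × (A₄ × A₅)): (A₁ × A₂): 25×39 by 39×41 → 25×41, cost 25·39·41 = 39975; ((A₁ × A₂) × A₃): 25×41 by 41×50 → 25×50, cost 25·41·50 = 51250; cumulative 91225; (A₄ × A₅): 50×45 by 45×21 → 50×21, cost 50·45·21 = 47250; (((A₁ × A₂) × A₃) × (A₄ × A₅)): 25×50 by 50×21 → 25×21, cost 25·50·21 = 26250; cumulative 164725. Total 164725.
Order II = (A₁ × (((A₂ × A₃) × A₄) × A₅)): (A₂ × A₃): 39×41 by 41×50 → 39×50, cost 39·41·50 = 79950; ((A₂ × A₃) × A₄): 39×50 by 50×45 → 39×45, cost 39·50·45 = 87750; cumulative 167700; (((A₂ × A₃) × A₄) × A₅): 39×45 by 45×21 → 39×21, cost 39·45·21 = 36855; cumulative 204555; (A₁ × (((A₂ × A₃) × A₄) × A₅)): 25×39 by 39×21 → 25×21, cost 25·39·21 = 20475; cumulative 225030. Total 225030.
Difference: |164725 − 225030| = 60305.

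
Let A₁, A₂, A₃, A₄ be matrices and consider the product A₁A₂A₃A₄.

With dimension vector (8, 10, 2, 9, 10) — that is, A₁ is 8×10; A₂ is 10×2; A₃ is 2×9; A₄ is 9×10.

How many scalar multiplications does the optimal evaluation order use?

Adjacent pairs: A₁A₂ = 8·10·2 = 160; A₂A₃ = 10·2·9 = 180; A₃A₄ = 2·9·10 = 180.
Length 3: A₁..A₃: k=1: 0+180+8·10·9=900; k=2: 160+0+8·2·9=304 → min 304 | A₂..A₄: k=2: 0+180+10·2·10=380; k=3: 180+0+10·9·10=1080 → min 380.
Length 4: A₁..A₄: k=1: 0+380+8·10·10=1180; k=2: 160+180+8·2·10=500; k=3: 304+0+8·9·10=1024 → min 500.
Optimal order: ((A₁A₂)(A₃A₄)) with cost 500.

500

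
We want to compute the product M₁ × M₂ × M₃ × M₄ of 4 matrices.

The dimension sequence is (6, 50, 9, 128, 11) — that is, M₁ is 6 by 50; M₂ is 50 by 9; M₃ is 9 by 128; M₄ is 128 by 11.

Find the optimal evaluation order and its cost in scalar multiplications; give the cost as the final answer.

15966

Adjacent pairs: M₁M₂ = 6·50·9 = 2700; M₂M₃ = 50·9·128 = 57600; M₃M₄ = 9·128·11 = 12672.
Length 3: M₁..M₃: k=1: 0+57600+6·50·128=96000; k=2: 2700+0+6·9·128=9612 → min 9612 | M₂..M₄: k=2: 0+12672+50·9·11=17622; k=3: 57600+0+50·128·11=128000 → min 17622.
Length 4: M₁..M₄: k=1: 0+17622+6·50·11=20922; k=2: 2700+12672+6·9·11=15966; k=3: 9612+0+6·128·11=18060 → min 15966.
Optimal parenthesization: ((M₁ × M₂) × (M₃ × M₄)) with cost 15966.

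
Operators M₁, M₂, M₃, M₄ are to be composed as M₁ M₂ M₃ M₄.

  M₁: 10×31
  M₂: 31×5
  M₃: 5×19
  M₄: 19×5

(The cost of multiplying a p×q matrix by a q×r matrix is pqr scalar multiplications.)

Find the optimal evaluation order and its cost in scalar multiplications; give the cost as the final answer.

2275

Adjacent pairs: M₁M₂ = 10·31·5 = 1550; M₂M₃ = 31·5·19 = 2945; M₃M₄ = 5·19·5 = 475.
Length 3: M₁..M₃: k=1: 0+2945+10·31·19=8835; k=2: 1550+0+10·5·19=2500 → min 2500 | M₂..M₄: k=2: 0+475+31·5·5=1250; k=3: 2945+0+31·19·5=5890 → min 1250.
Length 4: M₁..M₄: k=1: 0+1250+10·31·5=2800; k=2: 1550+475+10·5·5=2275; k=3: 2500+0+10·19·5=3450 → min 2275.
Optimal parenthesization: ((M₁ M₂) (M₃ M₄)) with cost 2275.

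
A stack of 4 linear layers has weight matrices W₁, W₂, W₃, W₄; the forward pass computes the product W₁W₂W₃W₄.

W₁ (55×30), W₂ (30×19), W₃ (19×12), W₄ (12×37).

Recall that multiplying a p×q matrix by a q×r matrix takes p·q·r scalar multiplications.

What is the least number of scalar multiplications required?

Adjacent pairs: W₁W₂ = 55·30·19 = 31350; W₂W₃ = 30·19·12 = 6840; W₃W₄ = 19·12·37 = 8436.
Length 3: W₁..W₃: k=1: 0+6840+55·30·12=26640; k=2: 31350+0+55·19·12=43890 → min 26640 | W₂..W₄: k=2: 0+8436+30·19·37=29526; k=3: 6840+0+30·12·37=20160 → min 20160.
Length 4: W₁..W₄: k=1: 0+20160+55·30·37=81210; k=2: 31350+8436+55·19·37=78451; k=3: 26640+0+55·12·37=51060 → min 51060.
Optimal order: ((W₁(W₂W₃))W₄) with cost 51060.

51060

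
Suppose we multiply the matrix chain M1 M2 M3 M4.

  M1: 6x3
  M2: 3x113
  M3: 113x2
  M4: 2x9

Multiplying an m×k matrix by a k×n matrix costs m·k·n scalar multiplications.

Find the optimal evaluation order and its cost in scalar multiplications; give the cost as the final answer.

Adjacent pairs: M1M2 = 6·3·113 = 2034; M2M3 = 3·113·2 = 678; M3M4 = 113·2·9 = 2034.
Length 3: M1..M3: k=1: 0+678+6·3·2=714; k=2: 2034+0+6·113·2=3390 → min 714 | M2..M4: k=2: 0+2034+3·113·9=5085; k=3: 678+0+3·2·9=732 → min 732.
Length 4: M1..M4: k=1: 0+732+6·3·9=894; k=2: 2034+2034+6·113·9=10170; k=3: 714+0+6·2·9=822 → min 822.
Optimal parenthesization: ((M1 (M2 M3)) M4) with cost 822.

822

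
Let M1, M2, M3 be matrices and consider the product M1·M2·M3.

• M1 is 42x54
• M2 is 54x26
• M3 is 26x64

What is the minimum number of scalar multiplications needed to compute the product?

Order (M1·(M2·M3)): (M2·M3): 54×26 by 26×64 → 54×64, cost 54·26·64 = 89856; (M1·(M2·M3)): 42×54 by 54×64 → 42×64, cost 42·54·64 = 145152; cumulative 235008. Total 235008.
Order ((M1·M2)·M3): (M1·M2): 42×54 by 54×26 → 42×26, cost 42·54·26 = 58968; ((M1·M2)·M3): 42×26 by 26×64 → 42×64, cost 42·26·64 = 69888; cumulative 128856. Total 128856.
Minimum: 128856.

128856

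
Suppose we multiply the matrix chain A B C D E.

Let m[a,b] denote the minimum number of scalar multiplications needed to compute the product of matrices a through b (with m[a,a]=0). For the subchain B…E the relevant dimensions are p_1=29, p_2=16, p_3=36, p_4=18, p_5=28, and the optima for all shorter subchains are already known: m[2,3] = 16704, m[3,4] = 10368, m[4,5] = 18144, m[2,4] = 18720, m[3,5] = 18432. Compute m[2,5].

31424

m[2,5] = min over k∈[2,4] of m[2,k]+m[k+1,5]+p_{1}·p_k·p_{5}.
k=2: 0 + 18432 + 29·16·28 = 31424; k=3: 16704 + 18144 + 29·36·28 = 64080; k=4: 18720 + 0 + 29·18·28 = 33336.
Minimum: 31424 at k=2.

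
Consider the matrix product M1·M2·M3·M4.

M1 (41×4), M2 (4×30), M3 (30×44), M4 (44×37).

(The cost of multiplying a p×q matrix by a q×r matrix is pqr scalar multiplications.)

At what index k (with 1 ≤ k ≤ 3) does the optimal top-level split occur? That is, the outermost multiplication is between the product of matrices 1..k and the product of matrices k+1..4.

1

Adjacent pairs: M1M2 = 41·4·30 = 4920; M2M3 = 4·30·44 = 5280; M3M4 = 30·44·37 = 48840.
Length 3: M1..M3: k=1: 0+5280+41·4·44=12496; k=2: 4920+0+41·30·44=59040 → min 12496 | M2..M4: k=2: 0+48840+4·30·37=53280; k=3: 5280+0+4·44·37=11792 → min 11792.
Top-level splits: k=1: (M1..M1)·(M2..M4) → 0+11792+41·4·37 = 17860; k=2: (M1..M2)·(M3..M4) → 4920+48840+41·30·37 = 99270; k=3: (M1..M3)·(M4..M4) → 12496+0+41·44·37 = 79244.
Best split is after M1, i.e. k = 1.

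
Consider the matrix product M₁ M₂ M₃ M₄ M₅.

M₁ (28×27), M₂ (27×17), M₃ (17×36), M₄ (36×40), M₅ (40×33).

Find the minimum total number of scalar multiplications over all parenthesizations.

75480

Adjacent pairs: M₁M₂ = 28·27·17 = 12852; M₂M₃ = 27·17·36 = 16524; M₃M₄ = 17·36·40 = 24480; M₄M₅ = 36·40·33 = 47520.
Length 3: M₁..M₃: k=1: 0+16524+28·27·36=43740; k=2: 12852+0+28·17·36=29988 → min 29988 | M₂..M₄: k=2: 0+24480+27·17·40=42840; k=3: 16524+0+27·36·40=55404 → min 42840 | M₃..M₅: k=3: 0+47520+17·36·33=67716; k=4: 24480+0+17·40·33=46920 → min 46920.
Length 4: M₁..M₄: k=1: 0+42840+28·27·40=73080; k=2: 12852+24480+28·17·40=56372; k=3: 29988+0+28·36·40=70308 → min 56372 | M₂..M₅: k=2: 0+46920+27·17·33=62067; k=3: 16524+47520+27·36·33=96120; k=4: 42840+0+27·40·33=78480 → min 62067.
Length 5: M₁..M₅: k=1: 0+62067+28·27·33=87015; k=2: 12852+46920+28·17·33=75480; k=3: 29988+47520+28·36·33=110772; k=4: 56372+0+28·40·33=93332 → min 75480.
Optimal order: ((M₁ M₂) ((M₃ M₄) M₅)) with cost 75480.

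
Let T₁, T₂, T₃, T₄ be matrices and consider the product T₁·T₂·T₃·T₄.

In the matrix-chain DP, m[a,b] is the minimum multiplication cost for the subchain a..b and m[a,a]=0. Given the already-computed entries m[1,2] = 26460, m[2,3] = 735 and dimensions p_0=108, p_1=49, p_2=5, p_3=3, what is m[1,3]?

16611

m[1,3] = min over k∈[1,2] of m[1,k]+m[k+1,3]+p_{0}·p_k·p_{3}.
k=1: 0 + 735 + 108·49·3 = 16611; k=2: 26460 + 0 + 108·5·3 = 28080.
Minimum: 16611 at k=1.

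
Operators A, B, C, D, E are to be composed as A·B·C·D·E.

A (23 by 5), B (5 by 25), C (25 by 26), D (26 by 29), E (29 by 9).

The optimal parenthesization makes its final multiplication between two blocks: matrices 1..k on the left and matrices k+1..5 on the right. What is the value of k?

1

Adjacent pairs: AB = 23·5·25 = 2875; BC = 5·25·26 = 3250; CD = 25·26·29 = 18850; DE = 26·29·9 = 6786.
Length 3: A..C: k=1: 0+3250+23·5·26=6240; k=2: 2875+0+23·25·26=17825 → min 6240 | B..D: k=2: 0+18850+5·25·29=22475; k=3: 3250+0+5·26·29=7020 → min 7020 | C..E: k=3: 0+6786+25·26·9=12636; k=4: 18850+0+25·29·9=25375 → min 12636.
Length 4: A..D: k=1: 0+7020+23·5·29=10355; k=2: 2875+18850+23·25·29=38400; k=3: 6240+0+23·26·29=23582 → min 10355 | B..E: k=2: 0+12636+5·25·9=13761; k=3: 3250+6786+5·26·9=11206; k=4: 7020+0+5·29·9=8325 → min 8325.
Top-level splits: k=1: (A..A)·(B..E) → 0+8325+23·5·9 = 9360; k=2: (A..B)·(C..E) → 2875+12636+23·25·9 = 20686; k=3: (A..C)·(D..E) → 6240+6786+23·26·9 = 18408; k=4: (A..D)·(E..E) → 10355+0+23·29·9 = 16358.
Best split is after A, i.e. k = 1.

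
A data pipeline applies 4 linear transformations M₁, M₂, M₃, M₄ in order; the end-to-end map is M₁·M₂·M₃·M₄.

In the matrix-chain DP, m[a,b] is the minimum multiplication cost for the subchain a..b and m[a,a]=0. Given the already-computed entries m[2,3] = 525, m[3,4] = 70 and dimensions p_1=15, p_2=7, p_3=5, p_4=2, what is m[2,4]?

280

m[2,4] = min over k∈[2,3] of m[2,k]+m[k+1,4]+p_{1}·p_k·p_{4}.
k=2: 0 + 70 + 15·7·2 = 280; k=3: 525 + 0 + 15·5·2 = 675.
Minimum: 280 at k=2.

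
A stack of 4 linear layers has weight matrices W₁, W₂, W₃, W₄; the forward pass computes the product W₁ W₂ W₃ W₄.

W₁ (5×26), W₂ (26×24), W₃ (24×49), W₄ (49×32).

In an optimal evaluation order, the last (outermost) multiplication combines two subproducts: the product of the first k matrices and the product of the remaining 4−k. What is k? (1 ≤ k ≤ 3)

Adjacent pairs: W₁W₂ = 5·26·24 = 3120; W₂W₃ = 26·24·49 = 30576; W₃W₄ = 24·49·32 = 37632.
Length 3: W₁..W₃: k=1: 0+30576+5·26·49=36946; k=2: 3120+0+5·24·49=9000 → min 9000 | W₂..W₄: k=2: 0+37632+26·24·32=57600; k=3: 30576+0+26·49·32=71344 → min 57600.
Top-level splits: k=1: (W₁..W₁)·(W₂..W₄) → 0+57600+5·26·32 = 61760; k=2: (W₁..W₂)·(W₃..W₄) → 3120+37632+5·24·32 = 44592; k=3: (W₁..W₃)·(W₄..W₄) → 9000+0+5·49·32 = 16840.
Best split is after W₃, i.e. k = 3.

3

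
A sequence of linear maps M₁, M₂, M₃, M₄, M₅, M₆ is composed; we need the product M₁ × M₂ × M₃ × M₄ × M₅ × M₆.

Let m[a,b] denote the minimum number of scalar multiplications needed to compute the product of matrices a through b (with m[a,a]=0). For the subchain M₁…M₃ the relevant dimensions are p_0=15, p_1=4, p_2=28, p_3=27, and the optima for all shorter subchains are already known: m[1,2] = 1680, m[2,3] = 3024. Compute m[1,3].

m[1,3] = min over k∈[1,2] of m[1,k]+m[k+1,3]+p_{0}·p_k·p_{3}.
k=1: 0 + 3024 + 15·4·27 = 4644; k=2: 1680 + 0 + 15·28·27 = 13020.
Minimum: 4644 at k=1.

4644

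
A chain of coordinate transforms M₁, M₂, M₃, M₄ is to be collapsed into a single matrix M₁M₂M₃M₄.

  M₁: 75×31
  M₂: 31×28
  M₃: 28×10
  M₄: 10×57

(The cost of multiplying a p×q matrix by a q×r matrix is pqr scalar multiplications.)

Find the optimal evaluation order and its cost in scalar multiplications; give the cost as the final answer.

74680

Adjacent pairs: M₁M₂ = 75·31·28 = 65100; M₂M₃ = 31·28·10 = 8680; M₃M₄ = 28·10·57 = 15960.
Length 3: M₁..M₃: k=1: 0+8680+75·31·10=31930; k=2: 65100+0+75·28·10=86100 → min 31930 | M₂..M₄: k=2: 0+15960+31·28·57=65436; k=3: 8680+0+31·10·57=26350 → min 26350.
Length 4: M₁..M₄: k=1: 0+26350+75·31·57=158875; k=2: 65100+15960+75·28·57=200760; k=3: 31930+0+75·10·57=74680 → min 74680.
Optimal parenthesization: ((M₁(M₂M₃))M₄) with cost 74680.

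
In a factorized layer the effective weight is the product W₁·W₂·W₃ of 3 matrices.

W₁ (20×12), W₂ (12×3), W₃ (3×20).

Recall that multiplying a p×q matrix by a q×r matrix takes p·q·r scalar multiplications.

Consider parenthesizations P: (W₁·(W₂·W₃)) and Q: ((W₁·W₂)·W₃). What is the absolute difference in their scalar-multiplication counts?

Order P = (W₁·(W₂·W₃)): (W₂·W₃): 12×3 by 3×20 → 12×20, cost 12·3·20 = 720; (W₁·(W₂·W₃)): 20×12 by 12×20 → 20×20, cost 20·12·20 = 4800; cumulative 5520. Total 5520.
Order Q = ((W₁·W₂)·W₃): (W₁·W₂): 20×12 by 12×3 → 20×3, cost 20·12·3 = 720; ((W₁·W₂)·W₃): 20×3 by 3×20 → 20×20, cost 20·3·20 = 1200; cumulative 1920. Total 1920.
Difference: |5520 − 1920| = 3600.

3600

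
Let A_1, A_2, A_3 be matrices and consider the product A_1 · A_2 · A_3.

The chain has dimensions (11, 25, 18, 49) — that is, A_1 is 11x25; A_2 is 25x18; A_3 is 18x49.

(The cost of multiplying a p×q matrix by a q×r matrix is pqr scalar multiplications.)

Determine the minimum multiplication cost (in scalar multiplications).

Order (A_1 · (A_2 · A_3)): (A_2 · A_3): 25×18 by 18×49 → 25×49, cost 25·18·49 = 22050; (A_1 · (A_2 · A_3)): 11×25 by 25×49 → 11×49, cost 11·25·49 = 13475; cumulative 35525. Total 35525.
Order ((A_1 · A_2) · A_3): (A_1 · A_2): 11×25 by 25×18 → 11×18, cost 11·25·18 = 4950; ((A_1 · A_2) · A_3): 11×18 by 18×49 → 11×49, cost 11·18·49 = 9702; cumulative 14652. Total 14652.
Minimum: 14652.

14652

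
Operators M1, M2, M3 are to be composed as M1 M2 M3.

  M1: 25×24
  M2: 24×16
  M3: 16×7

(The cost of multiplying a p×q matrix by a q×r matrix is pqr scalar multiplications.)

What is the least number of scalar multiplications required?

Order (M1 (M2 M3)): (M2 M3): 24×16 by 16×7 → 24×7, cost 24·16·7 = 2688; (M1 (M2 M3)): 25×24 by 24×7 → 25×7, cost 25·24·7 = 4200; cumulative 6888. Total 6888.
Order ((M1 M2) M3): (M1 M2): 25×24 by 24×16 → 25×16, cost 25·24·16 = 9600; ((M1 M2) M3): 25×16 by 16×7 → 25×7, cost 25·16·7 = 2800; cumulative 12400. Total 12400.
Minimum: 6888.

6888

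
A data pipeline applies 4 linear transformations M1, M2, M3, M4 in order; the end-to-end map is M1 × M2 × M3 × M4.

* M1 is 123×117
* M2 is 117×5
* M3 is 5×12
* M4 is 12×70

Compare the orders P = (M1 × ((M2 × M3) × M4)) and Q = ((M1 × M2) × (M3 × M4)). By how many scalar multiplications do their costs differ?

993465

Order P = (M1 × ((M2 × M3) × M4)): (M2 × M3): 117×5 by 5×12 → 117×12, cost 117·5·12 = 7020; ((M2 × M3) × M4): 117×12 by 12×70 → 117×70, cost 117·12·70 = 98280; cumulative 105300; (M1 × ((M2 × M3) × M4)): 123×117 by 117×70 → 123×70, cost 123·117·70 = 1007370; cumulative 1112670. Total 1112670.
Order Q = ((M1 × M2) × (M3 × M4)): (M1 × M2): 123×117 by 117×5 → 123×5, cost 123·117·5 = 71955; (M3 × M4): 5×12 by 12×70 → 5×70, cost 5·12·70 = 4200; ((M1 × M2) × (M3 × M4)): 123×5 by 5×70 → 123×70, cost 123·5·70 = 43050; cumulative 119205. Total 119205.
Difference: |1112670 − 119205| = 993465.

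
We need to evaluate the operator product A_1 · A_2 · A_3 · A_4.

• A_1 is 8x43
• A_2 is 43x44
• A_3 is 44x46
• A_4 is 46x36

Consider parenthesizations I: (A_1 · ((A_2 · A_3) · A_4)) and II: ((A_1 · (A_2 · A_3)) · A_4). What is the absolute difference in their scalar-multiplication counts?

Order I = (A_1 · ((A_2 · A_3) · A_4)): (A_2 · A_3): 43×44 by 44×46 → 43×46, cost 43·44·46 = 87032; ((A_2 · A_3) · A_4): 43×46 by 46×36 → 43×36, cost 43·46·36 = 71208; cumulative 158240; (A_1 · ((A_2 · A_3) · A_4)): 8×43 by 43×36 → 8×36, cost 8·43·36 = 12384; cumulative 170624. Total 170624.
Order II = ((A_1 · (A_2 · A_3)) · A_4): (A_2 · A_3): 43×44 by 44×46 → 43×46, cost 43·44·46 = 87032; (A_1 · (A_2 · A_3)): 8×43 by 43×46 → 8×46, cost 8·43·46 = 15824; cumulative 102856; ((A_1 · (A_2 · A_3)) · A_4): 8×46 by 46×36 → 8×36, cost 8·46·36 = 13248; cumulative 116104. Total 116104.
Difference: |170624 − 116104| = 54520.

54520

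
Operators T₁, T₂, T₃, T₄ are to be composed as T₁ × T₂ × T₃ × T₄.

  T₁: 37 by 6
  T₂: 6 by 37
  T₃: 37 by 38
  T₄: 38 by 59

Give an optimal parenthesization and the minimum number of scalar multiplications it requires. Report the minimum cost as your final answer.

34986

Adjacent pairs: T₁T₂ = 37·6·37 = 8214; T₂T₃ = 6·37·38 = 8436; T₃T₄ = 37·38·59 = 82954.
Length 3: T₁..T₃: k=1: 0+8436+37·6·38=16872; k=2: 8214+0+37·37·38=60236 → min 16872 | T₂..T₄: k=2: 0+82954+6·37·59=96052; k=3: 8436+0+6·38·59=21888 → min 21888.
Length 4: T₁..T₄: k=1: 0+21888+37·6·59=34986; k=2: 8214+82954+37·37·59=171939; k=3: 16872+0+37·38·59=99826 → min 34986.
Optimal parenthesization: (T₁ × ((T₂ × T₃) × T₄)) with cost 34986.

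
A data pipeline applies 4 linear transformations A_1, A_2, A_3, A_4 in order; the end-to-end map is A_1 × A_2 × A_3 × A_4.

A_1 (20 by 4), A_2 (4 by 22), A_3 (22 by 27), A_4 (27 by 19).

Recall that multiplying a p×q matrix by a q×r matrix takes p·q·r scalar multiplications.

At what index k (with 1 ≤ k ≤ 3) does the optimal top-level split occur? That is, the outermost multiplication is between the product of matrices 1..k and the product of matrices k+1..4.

1

Adjacent pairs: A_1A_2 = 20·4·22 = 1760; A_2A_3 = 4·22·27 = 2376; A_3A_4 = 22·27·19 = 11286.
Length 3: A_1..A_3: k=1: 0+2376+20·4·27=4536; k=2: 1760+0+20·22·27=13640 → min 4536 | A_2..A_4: k=2: 0+11286+4·22·19=12958; k=3: 2376+0+4·27·19=4428 → min 4428.
Top-level splits: k=1: (A_1..A_1)·(A_2..A_4) → 0+4428+20·4·19 = 5948; k=2: (A_1..A_2)·(A_3..A_4) → 1760+11286+20·22·19 = 21406; k=3: (A_1..A_3)·(A_4..A_4) → 4536+0+20·27·19 = 14796.
Best split is after A_1, i.e. k = 1.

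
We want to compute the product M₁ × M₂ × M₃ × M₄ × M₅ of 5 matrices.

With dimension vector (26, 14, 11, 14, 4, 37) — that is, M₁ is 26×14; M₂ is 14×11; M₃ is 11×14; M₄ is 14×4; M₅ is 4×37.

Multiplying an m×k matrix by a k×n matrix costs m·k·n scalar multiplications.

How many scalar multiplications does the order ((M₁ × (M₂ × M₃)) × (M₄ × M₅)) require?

(M₂ × M₃): 14×11 by 11×14 → 14×14, cost 14·11·14 = 2156
(M₁ × (M₂ × M₃)): 26×14 by 14×14 → 26×14, cost 26·14·14 = 5096; cumulative 7252
(M₄ × M₅): 14×4 by 4×37 → 14×37, cost 14·4·37 = 2072
((M₁ × (M₂ × M₃)) × (M₄ × M₅)): 26×14 by 14×37 → 26×37, cost 26·14·37 = 13468; cumulative 22792
Total: 22792 scalar multiplications.

22792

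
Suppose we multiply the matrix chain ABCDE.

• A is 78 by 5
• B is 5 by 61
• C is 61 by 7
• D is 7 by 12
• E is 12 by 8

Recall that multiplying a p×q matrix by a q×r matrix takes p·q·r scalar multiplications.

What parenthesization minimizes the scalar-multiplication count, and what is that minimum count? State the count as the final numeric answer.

6155

Adjacent pairs: AB = 78·5·61 = 23790; BC = 5·61·7 = 2135; CD = 61·7·12 = 5124; DE = 7·12·8 = 672.
Length 3: A..C: k=1: 0+2135+78·5·7=4865; k=2: 23790+0+78·61·7=57096 → min 4865 | B..D: k=2: 0+5124+5·61·12=8784; k=3: 2135+0+5·7·12=2555 → min 2555 | C..E: k=3: 0+672+61·7·8=4088; k=4: 5124+0+61·12·8=10980 → min 4088.
Length 4: A..D: k=1: 0+2555+78·5·12=7235; k=2: 23790+5124+78·61·12=86010; k=3: 4865+0+78·7·12=11417 → min 7235 | B..E: k=2: 0+4088+5·61·8=6528; k=3: 2135+672+5·7·8=3087; k=4: 2555+0+5·12·8=3035 → min 3035.
Length 5: A..E: k=1: 0+3035+78·5·8=6155; k=2: 23790+4088+78·61·8=65942; k=3: 4865+672+78·7·8=9905; k=4: 7235+0+78·12·8=14723 → min 6155.
Optimal parenthesization: (A(((BC)D)E)) with cost 6155.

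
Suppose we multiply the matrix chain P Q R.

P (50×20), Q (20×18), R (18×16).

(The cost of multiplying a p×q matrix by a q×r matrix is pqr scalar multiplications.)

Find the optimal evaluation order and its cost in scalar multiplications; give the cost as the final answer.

21760

(P (Q R)): cost 21760.
((P Q) R): cost 32400.
Optimal: (P (Q R)) with cost 21760.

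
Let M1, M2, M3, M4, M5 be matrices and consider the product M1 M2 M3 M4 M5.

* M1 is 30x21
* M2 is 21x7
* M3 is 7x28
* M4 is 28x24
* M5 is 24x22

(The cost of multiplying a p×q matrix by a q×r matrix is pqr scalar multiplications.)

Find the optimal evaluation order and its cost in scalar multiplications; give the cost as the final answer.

Adjacent pairs: M1M2 = 30·21·7 = 4410; M2M3 = 21·7·28 = 4116; M3M4 = 7·28·24 = 4704; M4M5 = 28·24·22 = 14784.
Length 3: M1..M3: k=1: 0+4116+30·21·28=21756; k=2: 4410+0+30·7·28=10290 → min 10290 | M2..M4: k=2: 0+4704+21·7·24=8232; k=3: 4116+0+21·28·24=18228 → min 8232 | M3..M5: k=3: 0+14784+7·28·22=19096; k=4: 4704+0+7·24·22=8400 → min 8400.
Length 4: M1..M4: k=1: 0+8232+30·21·24=23352; k=2: 4410+4704+30·7·24=14154; k=3: 10290+0+30·28·24=30450 → min 14154 | M2..M5: k=2: 0+8400+21·7·22=11634; k=3: 4116+14784+21·28·22=31836; k=4: 8232+0+21·24·22=19320 → min 11634.
Length 5: M1..M5: k=1: 0+11634+30·21·22=25494; k=2: 4410+8400+30·7·22=17430; k=3: 10290+14784+30·28·22=43554; k=4: 14154+0+30·24·22=29994 → min 17430.
Optimal parenthesization: ((M1 M2) ((M3 M4) M5)) with cost 17430.

17430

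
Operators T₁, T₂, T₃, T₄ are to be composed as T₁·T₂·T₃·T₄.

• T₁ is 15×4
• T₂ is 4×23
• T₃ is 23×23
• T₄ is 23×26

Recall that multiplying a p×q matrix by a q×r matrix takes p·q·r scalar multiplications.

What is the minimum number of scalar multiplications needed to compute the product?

6068

Adjacent pairs: T₁T₂ = 15·4·23 = 1380; T₂T₃ = 4·23·23 = 2116; T₃T₄ = 23·23·26 = 13754.
Length 3: T₁..T₃: k=1: 0+2116+15·4·23=3496; k=2: 1380+0+15·23·23=9315 → min 3496 | T₂..T₄: k=2: 0+13754+4·23·26=16146; k=3: 2116+0+4·23·26=4508 → min 4508.
Length 4: T₁..T₄: k=1: 0+4508+15·4·26=6068; k=2: 1380+13754+15·23·26=24104; k=3: 3496+0+15·23·26=12466 → min 6068.
Optimal order: (T₁·((T₂·T₃)·T₄)) with cost 6068.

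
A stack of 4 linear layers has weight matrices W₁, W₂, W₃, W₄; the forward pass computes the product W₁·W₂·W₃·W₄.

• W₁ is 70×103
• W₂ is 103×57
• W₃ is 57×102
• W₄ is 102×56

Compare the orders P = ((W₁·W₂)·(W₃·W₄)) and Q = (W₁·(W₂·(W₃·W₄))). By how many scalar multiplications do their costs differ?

Order P = ((W₁·W₂)·(W₃·W₄)): (W₁·W₂): 70×103 by 103×57 → 70×57, cost 70·103·57 = 410970; (W₃·W₄): 57×102 by 102×56 → 57×56, cost 57·102·56 = 325584; ((W₁·W₂)·(W₃·W₄)): 70×57 by 57×56 → 70×56, cost 70·57·56 = 223440; cumulative 959994. Total 959994.
Order Q = (W₁·(W₂·(W₃·W₄))): (W₃·W₄): 57×102 by 102×56 → 57×56, cost 57·102·56 = 325584; (W₂·(W₃·W₄)): 103×57 by 57×56 → 103×56, cost 103·57·56 = 328776; cumulative 654360; (W₁·(W₂·(W₃·W₄))): 70×103 by 103×56 → 70×56, cost 70·103·56 = 403760; cumulative 1058120. Total 1058120.
Difference: |959994 − 1058120| = 98126.

98126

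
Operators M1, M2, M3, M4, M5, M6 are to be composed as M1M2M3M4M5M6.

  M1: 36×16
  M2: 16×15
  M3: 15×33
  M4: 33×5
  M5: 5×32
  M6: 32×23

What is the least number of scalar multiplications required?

Adjacent pairs: M1M2 = 36·16·15 = 8640; M2M3 = 16·15·33 = 7920; M3M4 = 15·33·5 = 2475; M4M5 = 33·5·32 = 5280; M5M6 = 5·32·23 = 3680.
Length 3: M1..M3: k=1: 0+7920+36·16·33=26928; k=2: 8640+0+36·15·33=26460 → min 26460 | M2..M4: k=2: 0+2475+16·15·5=3675; k=3: 7920+0+16·33·5=10560 → min 3675 | M3..M5: k=3: 0+5280+15·33·32=21120; k=4: 2475+0+15·5·32=4875 → min 4875 | M4..M6: k=4: 0+3680+33·5·23=7475; k=5: 5280+0+33·32·23=29568 → min 7475.
Length 4: M1..M4: k=1: 0+3675+36·16·5=6555; k=2: 8640+2475+36·15·5=13815; k=3: 26460+0+36·33·5=32400 → min 6555 | M2..M5: k=2: 0+4875+16·15·32=12555; k=3: 7920+5280+16·33·32=30096; k=4: 3675+0+16·5·32=6235 → min 6235 | M3..M6: k=3: 0+7475+15·33·23=18860; k=4: 2475+3680+15·5·23=7880; k=5: 4875+0+15·32·23=15915 → min 7880.
Length 5: M1..M5: k=1: 0+6235+36·16·32=24667; k=2: 8640+4875+36·15·32=30795; k=3: 26460+5280+36·33·32=69756; k=4: 6555+0+36·5·32=12315 → min 12315 | M2..M6: k=2: 0+7880+16·15·23=13400; k=3: 7920+7475+16·33·23=27539; k=4: 3675+3680+16·5·23=9195; k=5: 6235+0+16·32·23=18011 → min 9195.
Length 6: M1..M6: k=1: 0+9195+36·16·23=22443; k=2: 8640+7880+36·15·23=28940; k=3: 26460+7475+36·33·23=61259; k=4: 6555+3680+36·5·23=14375; k=5: 12315+0+36·32·23=38811 → min 14375.
Optimal order: ((M1(M2(M3M4)))(M5M6)) with cost 14375.

14375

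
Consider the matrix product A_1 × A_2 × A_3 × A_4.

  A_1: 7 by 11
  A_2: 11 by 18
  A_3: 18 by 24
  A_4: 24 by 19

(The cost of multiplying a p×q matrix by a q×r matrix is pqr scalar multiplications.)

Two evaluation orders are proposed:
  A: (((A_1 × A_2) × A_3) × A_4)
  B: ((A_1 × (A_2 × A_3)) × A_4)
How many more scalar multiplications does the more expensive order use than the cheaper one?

2190

Order A = (((A_1 × A_2) × A_3) × A_4): (A_1 × A_2): 7×11 by 11×18 → 7×18, cost 7·11·18 = 1386; ((A_1 × A_2) × A_3): 7×18 by 18×24 → 7×24, cost 7·18·24 = 3024; cumulative 4410; (((A_1 × A_2) × A_3) × A_4): 7×24 by 24×19 → 7×19, cost 7·24·19 = 3192; cumulative 7602. Total 7602.
Order B = ((A_1 × (A_2 × A_3)) × A_4): (A_2 × A_3): 11×18 by 18×24 → 11×24, cost 11·18·24 = 4752; (A_1 × (A_2 × A_3)): 7×11 by 11×24 → 7×24, cost 7·11·24 = 1848; cumulative 6600; ((A_1 × (A_2 × A_3)) × A_4): 7×24 by 24×19 → 7×19, cost 7·24·19 = 3192; cumulative 9792. Total 9792.
Difference: |7602 − 9792| = 2190.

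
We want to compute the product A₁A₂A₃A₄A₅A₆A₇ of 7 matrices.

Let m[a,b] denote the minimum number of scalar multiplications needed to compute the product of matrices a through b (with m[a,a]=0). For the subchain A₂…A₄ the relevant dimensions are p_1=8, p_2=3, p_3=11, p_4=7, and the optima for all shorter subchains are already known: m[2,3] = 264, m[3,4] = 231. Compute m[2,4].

399

m[2,4] = min over k∈[2,3] of m[2,k]+m[k+1,4]+p_{1}·p_k·p_{4}.
k=2: 0 + 231 + 8·3·7 = 399; k=3: 264 + 0 + 8·11·7 = 880.
Minimum: 399 at k=2.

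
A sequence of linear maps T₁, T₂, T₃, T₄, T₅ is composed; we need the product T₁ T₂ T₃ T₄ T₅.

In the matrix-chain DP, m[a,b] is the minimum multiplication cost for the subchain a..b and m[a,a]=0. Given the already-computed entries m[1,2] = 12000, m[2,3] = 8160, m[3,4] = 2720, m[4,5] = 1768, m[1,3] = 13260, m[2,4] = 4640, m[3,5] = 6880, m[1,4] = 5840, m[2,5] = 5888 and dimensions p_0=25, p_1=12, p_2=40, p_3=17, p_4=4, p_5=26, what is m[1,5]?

m[1,5] = min over k∈[1,4] of m[1,k]+m[k+1,5]+p_{0}·p_k·p_{5}.
k=1: 0 + 5888 + 25·12·26 = 13688; k=2: 12000 + 6880 + 25·40·26 = 44880; k=3: 13260 + 1768 + 25·17·26 = 26078; k=4: 5840 + 0 + 25·4·26 = 8440.
Minimum: 8440 at k=4.

8440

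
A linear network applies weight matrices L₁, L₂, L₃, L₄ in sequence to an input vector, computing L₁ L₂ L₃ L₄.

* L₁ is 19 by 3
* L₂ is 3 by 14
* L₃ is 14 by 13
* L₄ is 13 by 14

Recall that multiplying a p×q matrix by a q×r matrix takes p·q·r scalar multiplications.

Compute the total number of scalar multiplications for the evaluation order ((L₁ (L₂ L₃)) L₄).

(L₂ L₃): 3×14 by 14×13 → 3×13, cost 3·14·13 = 546
(L₁ (L₂ L₃)): 19×3 by 3×13 → 19×13, cost 19·3·13 = 741; cumulative 1287
((L₁ (L₂ L₃)) L₄): 19×13 by 13×14 → 19×14, cost 19·13·14 = 3458; cumulative 4745
Total: 4745 scalar multiplications.

4745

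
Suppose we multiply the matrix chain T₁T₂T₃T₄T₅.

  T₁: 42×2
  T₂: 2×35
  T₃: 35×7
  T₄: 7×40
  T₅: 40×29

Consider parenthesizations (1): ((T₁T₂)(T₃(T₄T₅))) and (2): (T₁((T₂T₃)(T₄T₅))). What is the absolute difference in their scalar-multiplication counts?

Order (1) = ((T₁T₂)(T₃(T₄T₅))): (T₁T₂): 42×2 by 2×35 → 42×35, cost 42·2·35 = 2940; (T₄T₅): 7×40 by 40×29 → 7×29, cost 7·40·29 = 8120; (T₃(T₄T₅)): 35×7 by 7×29 → 35×29, cost 35·7·29 = 7105; cumulative 15225; ((T₁T₂)(T₃(T₄T₅))): 42×35 by 35×29 → 42×29, cost 42·35·29 = 42630; cumulative 60795. Total 60795.
Order (2) = (T₁((T₂T₃)(T₄T₅))): (T₂T₃): 2×35 by 35×7 → 2×7, cost 2·35·7 = 490; (T₄T₅): 7×40 by 40×29 → 7×29, cost 7·40·29 = 8120; ((T₂T₃)(T₄T₅)): 2×7 by 7×29 → 2×29, cost 2·7·29 = 406; cumulative 9016; (T₁((T₂T₃)(T₄T₅))): 42×2 by 2×29 → 42×29, cost 42·2·29 = 2436; cumulative 11452. Total 11452.
Difference: |60795 − 11452| = 49343.

49343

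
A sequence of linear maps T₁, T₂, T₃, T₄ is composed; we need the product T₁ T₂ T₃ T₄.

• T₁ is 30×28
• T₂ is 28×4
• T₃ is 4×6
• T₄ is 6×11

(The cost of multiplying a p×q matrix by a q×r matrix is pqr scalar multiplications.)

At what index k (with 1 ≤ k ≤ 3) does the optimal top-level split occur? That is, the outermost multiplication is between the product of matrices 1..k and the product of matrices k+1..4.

2

Adjacent pairs: T₁T₂ = 30·28·4 = 3360; T₂T₃ = 28·4·6 = 672; T₃T₄ = 4·6·11 = 264.
Length 3: T₁..T₃: k=1: 0+672+30·28·6=5712; k=2: 3360+0+30·4·6=4080 → min 4080 | T₂..T₄: k=2: 0+264+28·4·11=1496; k=3: 672+0+28·6·11=2520 → min 1496.
Top-level splits: k=1: (T₁..T₁)·(T₂..T₄) → 0+1496+30·28·11 = 10736; k=2: (T₁..T₂)·(T₃..T₄) → 3360+264+30·4·11 = 4944; k=3: (T₁..T₃)·(T₄..T₄) → 4080+0+30·6·11 = 6060.
Best split is after T₂, i.e. k = 2.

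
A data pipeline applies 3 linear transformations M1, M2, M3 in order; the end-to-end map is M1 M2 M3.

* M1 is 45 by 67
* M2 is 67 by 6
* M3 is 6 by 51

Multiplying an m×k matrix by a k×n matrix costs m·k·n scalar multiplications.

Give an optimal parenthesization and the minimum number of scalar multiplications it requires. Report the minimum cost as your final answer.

31860

(M1 (M2 M3)): cost 174267.
((M1 M2) M3): cost 31860.
Optimal: ((M1 M2) M3) with cost 31860.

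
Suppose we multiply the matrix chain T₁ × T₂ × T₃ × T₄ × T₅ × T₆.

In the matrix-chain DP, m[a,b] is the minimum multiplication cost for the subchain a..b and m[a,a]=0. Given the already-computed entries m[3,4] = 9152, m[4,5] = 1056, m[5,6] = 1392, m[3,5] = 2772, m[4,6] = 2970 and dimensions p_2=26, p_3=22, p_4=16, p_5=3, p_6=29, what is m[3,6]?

5034

m[3,6] = min over k∈[3,5] of m[3,k]+m[k+1,6]+p_{2}·p_k·p_{6}.
k=3: 0 + 2970 + 26·22·29 = 19558; k=4: 9152 + 1392 + 26·16·29 = 22608; k=5: 2772 + 0 + 26·3·29 = 5034.
Minimum: 5034 at k=5.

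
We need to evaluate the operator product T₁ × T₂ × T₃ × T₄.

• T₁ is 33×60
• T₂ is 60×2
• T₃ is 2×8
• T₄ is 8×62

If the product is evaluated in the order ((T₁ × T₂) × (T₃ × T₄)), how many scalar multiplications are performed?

9044

(T₁ × T₂): 33×60 by 60×2 → 33×2, cost 33·60·2 = 3960
(T₃ × T₄): 2×8 by 8×62 → 2×62, cost 2·8·62 = 992
((T₁ × T₂) × (T₃ × T₄)): 33×2 by 2×62 → 33×62, cost 33·2·62 = 4092; cumulative 9044
Total: 9044 scalar multiplications.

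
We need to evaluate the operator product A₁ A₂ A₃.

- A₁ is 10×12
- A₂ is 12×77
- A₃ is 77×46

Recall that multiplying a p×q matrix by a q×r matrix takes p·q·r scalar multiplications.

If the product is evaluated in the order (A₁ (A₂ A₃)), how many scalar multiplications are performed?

48024

(A₂ A₃): 12×77 by 77×46 → 12×46, cost 12·77·46 = 42504
(A₁ (A₂ A₃)): 10×12 by 12×46 → 10×46, cost 10·12·46 = 5520; cumulative 48024
Total: 48024 scalar multiplications.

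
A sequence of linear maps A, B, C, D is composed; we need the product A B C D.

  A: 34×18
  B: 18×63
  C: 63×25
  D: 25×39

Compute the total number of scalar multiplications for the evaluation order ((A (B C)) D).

(B C): 18×63 by 63×25 → 18×25, cost 18·63·25 = 28350
(A (B C)): 34×18 by 18×25 → 34×25, cost 34·18·25 = 15300; cumulative 43650
((A (B C)) D): 34×25 by 25×39 → 34×39, cost 34·25·39 = 33150; cumulative 76800
Total: 76800 scalar multiplications.

76800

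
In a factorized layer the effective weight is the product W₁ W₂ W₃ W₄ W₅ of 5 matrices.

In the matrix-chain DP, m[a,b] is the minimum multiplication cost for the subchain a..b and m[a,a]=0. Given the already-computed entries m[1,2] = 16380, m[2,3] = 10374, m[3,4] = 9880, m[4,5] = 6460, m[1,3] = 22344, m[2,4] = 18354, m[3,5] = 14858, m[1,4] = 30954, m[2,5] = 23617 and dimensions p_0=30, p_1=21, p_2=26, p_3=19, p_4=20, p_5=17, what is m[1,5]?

34327

m[1,5] = min over k∈[1,4] of m[1,k]+m[k+1,5]+p_{0}·p_k·p_{5}.
k=1: 0 + 23617 + 30·21·17 = 34327; k=2: 16380 + 14858 + 30·26·17 = 44498; k=3: 22344 + 6460 + 30·19·17 = 38494; k=4: 30954 + 0 + 30·20·17 = 41154.
Minimum: 34327 at k=1.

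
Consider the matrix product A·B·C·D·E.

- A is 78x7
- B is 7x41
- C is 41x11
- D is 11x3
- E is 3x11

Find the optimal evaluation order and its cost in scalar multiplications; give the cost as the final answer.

6426

Adjacent pairs: AB = 78·7·41 = 22386; BC = 7·41·11 = 3157; CD = 41·11·3 = 1353; DE = 11·3·11 = 363.
Length 3: A..C: k=1: 0+3157+78·7·11=9163; k=2: 22386+0+78·41·11=57564 → min 9163 | B..D: k=2: 0+1353+7·41·3=2214; k=3: 3157+0+7·11·3=3388 → min 2214 | C..E: k=3: 0+363+41·11·11=5324; k=4: 1353+0+41·3·11=2706 → min 2706.
Length 4: A..D: k=1: 0+2214+78·7·3=3852; k=2: 22386+1353+78·41·3=33333; k=3: 9163+0+78·11·3=11737 → min 3852 | B..E: k=2: 0+2706+7·41·11=5863; k=3: 3157+363+7·11·11=4367; k=4: 2214+0+7·3·11=2445 → min 2445.
Length 5: A..E: k=1: 0+2445+78·7·11=8451; k=2: 22386+2706+78·41·11=60270; k=3: 9163+363+78·11·11=18964; k=4: 3852+0+78·3·11=6426 → min 6426.
Optimal parenthesization: ((A·(B·(C·D)))·E) with cost 6426.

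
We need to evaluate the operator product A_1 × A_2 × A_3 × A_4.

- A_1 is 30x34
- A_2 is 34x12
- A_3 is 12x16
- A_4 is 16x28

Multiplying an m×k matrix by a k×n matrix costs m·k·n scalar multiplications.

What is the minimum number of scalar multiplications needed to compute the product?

27696

Adjacent pairs: A_1A_2 = 30·34·12 = 12240; A_2A_3 = 34·12·16 = 6528; A_3A_4 = 12·16·28 = 5376.
Length 3: A_1..A_3: k=1: 0+6528+30·34·16=22848; k=2: 12240+0+30·12·16=18000 → min 18000 | A_2..A_4: k=2: 0+5376+34·12·28=16800; k=3: 6528+0+34·16·28=21760 → min 16800.
Length 4: A_1..A_4: k=1: 0+16800+30·34·28=45360; k=2: 12240+5376+30·12·28=27696; k=3: 18000+0+30·16·28=31440 → min 27696.
Optimal order: ((A_1 × A_2) × (A_3 × A_4)) with cost 27696.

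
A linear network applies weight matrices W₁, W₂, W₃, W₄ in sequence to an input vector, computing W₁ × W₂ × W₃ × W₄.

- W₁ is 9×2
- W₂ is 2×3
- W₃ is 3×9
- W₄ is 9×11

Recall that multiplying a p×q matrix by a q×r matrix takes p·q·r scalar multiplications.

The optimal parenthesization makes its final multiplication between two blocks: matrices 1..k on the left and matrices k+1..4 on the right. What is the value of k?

Adjacent pairs: W₁W₂ = 9·2·3 = 54; W₂W₃ = 2·3·9 = 54; W₃W₄ = 3·9·11 = 297.
Length 3: W₁..W₃: k=1: 0+54+9·2·9=216; k=2: 54+0+9·3·9=297 → min 216 | W₂..W₄: k=2: 0+297+2·3·11=363; k=3: 54+0+2·9·11=252 → min 252.
Top-level splits: k=1: (W₁..W₁)·(W₂..W₄) → 0+252+9·2·11 = 450; k=2: (W₁..W₂)·(W₃..W₄) → 54+297+9·3·11 = 648; k=3: (W₁..W₃)·(W₄..W₄) → 216+0+9·9·11 = 1107.
Best split is after W₁, i.e. k = 1.

1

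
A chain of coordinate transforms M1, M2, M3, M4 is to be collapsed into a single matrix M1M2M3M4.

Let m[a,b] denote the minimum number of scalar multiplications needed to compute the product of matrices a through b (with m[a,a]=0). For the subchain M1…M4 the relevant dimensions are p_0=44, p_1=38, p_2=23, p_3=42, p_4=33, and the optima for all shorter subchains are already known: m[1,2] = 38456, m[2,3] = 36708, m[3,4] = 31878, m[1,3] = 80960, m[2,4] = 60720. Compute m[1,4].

m[1,4] = min over k∈[1,3] of m[1,k]+m[k+1,4]+p_{0}·p_k·p_{4}.
k=1: 0 + 60720 + 44·38·33 = 115896; k=2: 38456 + 31878 + 44·23·33 = 103730; k=3: 80960 + 0 + 44·42·33 = 141944.
Minimum: 103730 at k=2.

103730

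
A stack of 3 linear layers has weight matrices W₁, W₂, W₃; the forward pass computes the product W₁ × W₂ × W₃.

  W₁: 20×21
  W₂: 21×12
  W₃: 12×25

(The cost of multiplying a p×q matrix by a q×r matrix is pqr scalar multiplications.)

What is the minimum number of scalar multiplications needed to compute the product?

11040

Order (W₁ × (W₂ × W₃)): (W₂ × W₃): 21×12 by 12×25 → 21×25, cost 21·12·25 = 6300; (W₁ × (W₂ × W₃)): 20×21 by 21×25 → 20×25, cost 20·21·25 = 10500; cumulative 16800. Total 16800.
Order ((W₁ × W₂) × W₃): (W₁ × W₂): 20×21 by 21×12 → 20×12, cost 20·21·12 = 5040; ((W₁ × W₂) × W₃): 20×12 by 12×25 → 20×25, cost 20·12·25 = 6000; cumulative 11040. Total 11040.
Minimum: 11040.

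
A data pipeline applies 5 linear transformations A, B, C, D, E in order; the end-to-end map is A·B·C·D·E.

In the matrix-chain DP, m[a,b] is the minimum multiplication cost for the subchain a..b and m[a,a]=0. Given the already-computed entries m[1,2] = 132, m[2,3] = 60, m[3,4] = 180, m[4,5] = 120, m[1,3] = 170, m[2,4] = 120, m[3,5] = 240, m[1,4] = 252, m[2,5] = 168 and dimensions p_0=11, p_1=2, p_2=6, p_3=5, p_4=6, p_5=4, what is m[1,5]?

m[1,5] = min over k∈[1,4] of m[1,k]+m[k+1,5]+p_{0}·p_k·p_{5}.
k=1: 0 + 168 + 11·2·4 = 256; k=2: 132 + 240 + 11·6·4 = 636; k=3: 170 + 120 + 11·5·4 = 510; k=4: 252 + 0 + 11·6·4 = 516.
Minimum: 256 at k=1.

256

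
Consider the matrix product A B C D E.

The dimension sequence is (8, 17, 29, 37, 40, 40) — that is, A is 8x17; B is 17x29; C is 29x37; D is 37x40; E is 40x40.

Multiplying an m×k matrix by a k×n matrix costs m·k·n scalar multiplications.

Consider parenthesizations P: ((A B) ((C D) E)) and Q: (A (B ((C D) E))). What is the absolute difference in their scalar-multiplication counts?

11936

Order P = ((A B) ((C D) E)): (A B): 8×17 by 17×29 → 8×29, cost 8·17·29 = 3944; (C D): 29×37 by 37×40 → 29×40, cost 29·37·40 = 42920; ((C D) E): 29×40 by 40×40 → 29×40, cost 29·40·40 = 46400; cumulative 89320; ((A B) ((C D) E)): 8×29 by 29×40 → 8×40, cost 8·29·40 = 9280; cumulative 102544. Total 102544.
Order Q = (A (B ((C D) E))): (C D): 29×37 by 37×40 → 29×40, cost 29·37·40 = 42920; ((C D) E): 29×40 by 40×40 → 29×40, cost 29·40·40 = 46400; cumulative 89320; (B ((C D) E)): 17×29 by 29×40 → 17×40, cost 17·29·40 = 19720; cumulative 109040; (A (B ((C D) E))): 8×17 by 17×40 → 8×40, cost 8·17·40 = 5440; cumulative 114480. Total 114480.
Difference: |102544 − 114480| = 11936.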